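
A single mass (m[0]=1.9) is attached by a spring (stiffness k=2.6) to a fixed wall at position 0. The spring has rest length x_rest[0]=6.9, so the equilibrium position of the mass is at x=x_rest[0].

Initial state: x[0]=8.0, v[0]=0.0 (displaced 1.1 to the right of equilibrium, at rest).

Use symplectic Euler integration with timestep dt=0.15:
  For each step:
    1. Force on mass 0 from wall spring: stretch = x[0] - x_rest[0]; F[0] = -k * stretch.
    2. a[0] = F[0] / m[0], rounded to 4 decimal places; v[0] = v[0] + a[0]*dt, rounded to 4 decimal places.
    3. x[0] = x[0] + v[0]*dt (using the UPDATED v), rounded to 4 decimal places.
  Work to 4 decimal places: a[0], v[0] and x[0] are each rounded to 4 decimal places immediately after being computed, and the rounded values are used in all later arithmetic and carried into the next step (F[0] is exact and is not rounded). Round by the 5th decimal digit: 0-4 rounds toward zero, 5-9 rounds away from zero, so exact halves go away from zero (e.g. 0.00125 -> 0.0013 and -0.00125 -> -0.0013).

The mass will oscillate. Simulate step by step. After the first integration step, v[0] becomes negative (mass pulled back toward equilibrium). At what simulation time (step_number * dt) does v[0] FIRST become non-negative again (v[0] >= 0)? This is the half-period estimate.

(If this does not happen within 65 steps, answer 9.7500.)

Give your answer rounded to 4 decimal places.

Step 0: x=[8.0000] v=[0.0000]
Step 1: x=[7.9661] v=[-0.2258]
Step 2: x=[7.8994] v=[-0.4446]
Step 3: x=[7.8019] v=[-0.6497]
Step 4: x=[7.6767] v=[-0.8348]
Step 5: x=[7.5276] v=[-0.9942]
Step 6: x=[7.3592] v=[-1.1230]
Step 7: x=[7.1766] v=[-1.2173]
Step 8: x=[6.9855] v=[-1.2741]
Step 9: x=[6.7917] v=[-1.2917]
Step 10: x=[6.6013] v=[-1.2695]
Step 11: x=[6.4201] v=[-1.2082]
Step 12: x=[6.2536] v=[-1.1097]
Step 13: x=[6.1071] v=[-0.9770]
Step 14: x=[5.9850] v=[-0.8143]
Step 15: x=[5.8910] v=[-0.6265]
Step 16: x=[5.8281] v=[-0.4194]
Step 17: x=[5.7982] v=[-0.1994]
Step 18: x=[5.8022] v=[0.0268]
First v>=0 after going negative at step 18, time=2.7000

Answer: 2.7000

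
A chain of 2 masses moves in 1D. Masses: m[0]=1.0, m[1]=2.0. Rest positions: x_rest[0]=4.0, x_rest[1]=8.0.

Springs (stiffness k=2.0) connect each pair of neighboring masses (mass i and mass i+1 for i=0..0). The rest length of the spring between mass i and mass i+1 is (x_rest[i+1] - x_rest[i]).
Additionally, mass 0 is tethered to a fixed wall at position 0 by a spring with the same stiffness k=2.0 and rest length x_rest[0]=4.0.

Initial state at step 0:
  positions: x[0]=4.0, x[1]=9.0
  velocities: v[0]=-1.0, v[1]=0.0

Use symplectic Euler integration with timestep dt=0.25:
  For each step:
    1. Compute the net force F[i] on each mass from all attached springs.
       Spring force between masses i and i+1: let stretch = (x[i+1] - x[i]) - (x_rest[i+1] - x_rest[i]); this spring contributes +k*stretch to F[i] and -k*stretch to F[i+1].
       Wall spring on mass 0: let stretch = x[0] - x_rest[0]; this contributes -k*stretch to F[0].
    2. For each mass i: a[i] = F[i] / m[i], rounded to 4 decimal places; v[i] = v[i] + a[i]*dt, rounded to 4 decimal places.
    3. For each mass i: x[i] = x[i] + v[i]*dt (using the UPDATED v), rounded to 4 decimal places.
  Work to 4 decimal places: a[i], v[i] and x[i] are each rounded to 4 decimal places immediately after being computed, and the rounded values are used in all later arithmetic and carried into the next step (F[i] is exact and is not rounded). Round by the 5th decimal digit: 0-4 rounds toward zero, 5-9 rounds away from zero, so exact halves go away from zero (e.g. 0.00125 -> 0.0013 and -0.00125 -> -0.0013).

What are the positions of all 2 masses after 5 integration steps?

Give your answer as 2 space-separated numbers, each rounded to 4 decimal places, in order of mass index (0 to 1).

Step 0: x=[4.0000 9.0000] v=[-1.0000 0.0000]
Step 1: x=[3.8750 8.9375] v=[-0.5000 -0.2500]
Step 2: x=[3.8985 8.8086] v=[0.0938 -0.5156]
Step 3: x=[4.0484 8.6228] v=[0.5996 -0.7431]
Step 4: x=[4.2641 8.4011] v=[0.8626 -0.8867]
Step 5: x=[4.4639 8.1709] v=[0.7991 -0.9210]

Answer: 4.4639 8.1709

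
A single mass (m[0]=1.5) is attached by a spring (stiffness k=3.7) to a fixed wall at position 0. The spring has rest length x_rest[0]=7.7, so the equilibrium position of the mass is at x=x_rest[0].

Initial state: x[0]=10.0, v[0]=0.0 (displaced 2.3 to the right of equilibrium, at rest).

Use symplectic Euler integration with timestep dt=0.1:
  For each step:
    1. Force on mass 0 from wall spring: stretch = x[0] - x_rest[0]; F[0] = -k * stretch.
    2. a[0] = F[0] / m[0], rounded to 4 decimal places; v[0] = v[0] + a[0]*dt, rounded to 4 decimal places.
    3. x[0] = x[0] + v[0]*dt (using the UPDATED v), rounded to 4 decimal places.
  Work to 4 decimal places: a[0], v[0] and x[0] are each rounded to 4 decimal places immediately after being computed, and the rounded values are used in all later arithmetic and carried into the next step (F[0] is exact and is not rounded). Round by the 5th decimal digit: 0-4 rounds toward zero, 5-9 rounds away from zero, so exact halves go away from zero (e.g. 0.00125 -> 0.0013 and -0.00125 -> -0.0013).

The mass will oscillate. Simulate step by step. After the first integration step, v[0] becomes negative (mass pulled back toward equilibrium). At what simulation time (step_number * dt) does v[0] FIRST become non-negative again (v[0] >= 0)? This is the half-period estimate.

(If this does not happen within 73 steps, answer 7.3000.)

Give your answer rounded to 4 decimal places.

Answer: 2.0000

Derivation:
Step 0: x=[10.0000] v=[0.0000]
Step 1: x=[9.9433] v=[-0.5673]
Step 2: x=[9.8312] v=[-1.1207]
Step 3: x=[9.6666] v=[-1.6464]
Step 4: x=[9.4535] v=[-2.1315]
Step 5: x=[9.1971] v=[-2.5640]
Step 6: x=[8.9038] v=[-2.9333]
Step 7: x=[8.5808] v=[-3.2302]
Step 8: x=[8.2361] v=[-3.4475]
Step 9: x=[7.8781] v=[-3.5797]
Step 10: x=[7.5157] v=[-3.6236]
Step 11: x=[7.1579] v=[-3.5781]
Step 12: x=[6.8135] v=[-3.4444]
Step 13: x=[6.4909] v=[-3.2257]
Step 14: x=[6.1982] v=[-2.9275]
Step 15: x=[5.9425] v=[-2.5571]
Step 16: x=[5.7301] v=[-2.1236]
Step 17: x=[5.5663] v=[-1.6377]
Step 18: x=[5.4552] v=[-1.1114]
Step 19: x=[5.3994] v=[-0.5577]
Step 20: x=[5.4004] v=[0.0098]
First v>=0 after going negative at step 20, time=2.0000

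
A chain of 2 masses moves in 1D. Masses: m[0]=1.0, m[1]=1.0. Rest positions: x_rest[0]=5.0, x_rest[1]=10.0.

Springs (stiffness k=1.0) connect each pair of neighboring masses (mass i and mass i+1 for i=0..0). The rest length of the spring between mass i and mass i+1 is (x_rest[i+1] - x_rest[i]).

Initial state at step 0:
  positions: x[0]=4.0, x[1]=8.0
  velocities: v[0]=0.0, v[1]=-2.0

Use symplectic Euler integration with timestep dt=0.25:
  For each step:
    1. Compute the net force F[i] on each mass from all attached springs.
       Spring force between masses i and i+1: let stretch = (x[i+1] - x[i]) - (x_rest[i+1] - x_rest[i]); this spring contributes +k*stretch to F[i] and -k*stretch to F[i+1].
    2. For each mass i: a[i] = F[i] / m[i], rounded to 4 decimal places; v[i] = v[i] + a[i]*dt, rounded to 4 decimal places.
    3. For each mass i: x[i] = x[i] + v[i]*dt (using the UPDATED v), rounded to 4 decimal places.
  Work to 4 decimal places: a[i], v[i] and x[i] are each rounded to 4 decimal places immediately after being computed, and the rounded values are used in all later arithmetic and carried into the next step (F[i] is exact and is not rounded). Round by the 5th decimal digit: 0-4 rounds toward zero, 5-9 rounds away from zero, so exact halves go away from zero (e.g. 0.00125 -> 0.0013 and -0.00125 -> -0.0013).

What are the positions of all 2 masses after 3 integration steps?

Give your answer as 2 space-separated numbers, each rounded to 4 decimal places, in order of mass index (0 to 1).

Step 0: x=[4.0000 8.0000] v=[0.0000 -2.0000]
Step 1: x=[3.9375 7.5625] v=[-0.2500 -1.7500]
Step 2: x=[3.7891 7.2109] v=[-0.5938 -1.4063]
Step 3: x=[3.5420 6.9580] v=[-0.9884 -1.0118]

Answer: 3.5420 6.9580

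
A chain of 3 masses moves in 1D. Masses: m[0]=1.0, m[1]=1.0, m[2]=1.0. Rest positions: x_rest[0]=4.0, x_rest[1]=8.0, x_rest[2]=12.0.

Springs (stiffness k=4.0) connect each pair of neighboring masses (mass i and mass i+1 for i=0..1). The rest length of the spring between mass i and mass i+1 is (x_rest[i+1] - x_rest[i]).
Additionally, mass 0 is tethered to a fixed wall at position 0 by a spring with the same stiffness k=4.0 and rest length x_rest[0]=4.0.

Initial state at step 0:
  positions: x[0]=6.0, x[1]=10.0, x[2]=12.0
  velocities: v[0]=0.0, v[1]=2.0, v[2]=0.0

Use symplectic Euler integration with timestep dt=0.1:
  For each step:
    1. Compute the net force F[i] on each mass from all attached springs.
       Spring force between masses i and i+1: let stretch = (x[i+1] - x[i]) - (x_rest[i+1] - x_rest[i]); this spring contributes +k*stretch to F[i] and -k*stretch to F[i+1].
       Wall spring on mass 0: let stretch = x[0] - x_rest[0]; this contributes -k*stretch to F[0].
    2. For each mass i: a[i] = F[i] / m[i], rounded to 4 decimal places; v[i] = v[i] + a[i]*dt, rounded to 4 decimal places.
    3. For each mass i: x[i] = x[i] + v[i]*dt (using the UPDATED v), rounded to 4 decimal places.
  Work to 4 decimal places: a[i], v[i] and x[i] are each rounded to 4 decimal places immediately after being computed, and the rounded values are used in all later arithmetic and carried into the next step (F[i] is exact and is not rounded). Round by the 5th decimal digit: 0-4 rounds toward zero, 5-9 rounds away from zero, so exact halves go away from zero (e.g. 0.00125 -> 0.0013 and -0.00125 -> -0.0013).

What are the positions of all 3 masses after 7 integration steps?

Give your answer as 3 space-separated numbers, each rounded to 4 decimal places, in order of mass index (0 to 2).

Step 0: x=[6.0000 10.0000 12.0000] v=[0.0000 2.0000 0.0000]
Step 1: x=[5.9200 10.1200 12.0800] v=[-0.8000 1.2000 0.8000]
Step 2: x=[5.7712 10.1504 12.2416] v=[-1.4880 0.3040 1.6160]
Step 3: x=[5.5667 10.0893 12.4796] v=[-2.0448 -0.6112 2.3795]
Step 4: x=[5.3205 9.9429 12.7819] v=[-2.4624 -1.4641 3.0234]
Step 5: x=[5.0463 9.7252 13.1307] v=[-2.7416 -2.1775 3.4878]
Step 6: x=[4.7574 9.4565 13.5033] v=[-2.8886 -2.6869 3.7256]
Step 7: x=[4.4662 9.1617 13.8740] v=[-2.9119 -2.9478 3.7069]

Answer: 4.4662 9.1617 13.8740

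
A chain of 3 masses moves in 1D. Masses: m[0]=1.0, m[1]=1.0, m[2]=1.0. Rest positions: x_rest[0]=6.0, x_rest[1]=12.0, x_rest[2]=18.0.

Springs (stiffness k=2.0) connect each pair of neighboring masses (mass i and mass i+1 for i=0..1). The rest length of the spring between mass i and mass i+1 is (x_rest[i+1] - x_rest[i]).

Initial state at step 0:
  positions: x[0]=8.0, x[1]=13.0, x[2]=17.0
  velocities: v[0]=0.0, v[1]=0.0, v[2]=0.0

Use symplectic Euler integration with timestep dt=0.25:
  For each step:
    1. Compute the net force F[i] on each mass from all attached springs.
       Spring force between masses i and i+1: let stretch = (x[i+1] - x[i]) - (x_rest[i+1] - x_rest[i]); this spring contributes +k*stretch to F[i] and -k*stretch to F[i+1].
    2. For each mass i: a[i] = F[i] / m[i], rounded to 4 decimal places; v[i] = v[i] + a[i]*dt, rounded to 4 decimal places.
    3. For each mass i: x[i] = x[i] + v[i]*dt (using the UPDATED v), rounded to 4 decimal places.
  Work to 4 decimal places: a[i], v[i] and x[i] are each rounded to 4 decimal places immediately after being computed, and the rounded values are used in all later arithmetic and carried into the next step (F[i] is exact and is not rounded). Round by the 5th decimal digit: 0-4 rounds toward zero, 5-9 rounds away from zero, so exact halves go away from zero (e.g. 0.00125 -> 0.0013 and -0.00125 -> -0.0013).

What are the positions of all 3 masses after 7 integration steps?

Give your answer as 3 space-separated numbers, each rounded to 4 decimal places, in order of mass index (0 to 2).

Answer: 5.3198 12.6510 20.0292

Derivation:
Step 0: x=[8.0000 13.0000 17.0000] v=[0.0000 0.0000 0.0000]
Step 1: x=[7.8750 12.8750 17.2500] v=[-0.5000 -0.5000 1.0000]
Step 2: x=[7.6250 12.6719 17.7031] v=[-1.0000 -0.8125 1.8125]
Step 3: x=[7.2559 12.4668 18.2773] v=[-1.4766 -0.8204 2.2969]
Step 4: x=[6.7881 12.3367 18.8752] v=[-1.8712 -0.5206 2.3917]
Step 5: x=[6.2639 12.3303 19.4058] v=[-2.0969 -0.0257 2.1225]
Step 6: x=[5.7480 12.4500 19.8020] v=[-2.0637 0.4789 1.5848]
Step 7: x=[5.3198 12.6510 20.0292] v=[-1.7127 0.8039 0.9088]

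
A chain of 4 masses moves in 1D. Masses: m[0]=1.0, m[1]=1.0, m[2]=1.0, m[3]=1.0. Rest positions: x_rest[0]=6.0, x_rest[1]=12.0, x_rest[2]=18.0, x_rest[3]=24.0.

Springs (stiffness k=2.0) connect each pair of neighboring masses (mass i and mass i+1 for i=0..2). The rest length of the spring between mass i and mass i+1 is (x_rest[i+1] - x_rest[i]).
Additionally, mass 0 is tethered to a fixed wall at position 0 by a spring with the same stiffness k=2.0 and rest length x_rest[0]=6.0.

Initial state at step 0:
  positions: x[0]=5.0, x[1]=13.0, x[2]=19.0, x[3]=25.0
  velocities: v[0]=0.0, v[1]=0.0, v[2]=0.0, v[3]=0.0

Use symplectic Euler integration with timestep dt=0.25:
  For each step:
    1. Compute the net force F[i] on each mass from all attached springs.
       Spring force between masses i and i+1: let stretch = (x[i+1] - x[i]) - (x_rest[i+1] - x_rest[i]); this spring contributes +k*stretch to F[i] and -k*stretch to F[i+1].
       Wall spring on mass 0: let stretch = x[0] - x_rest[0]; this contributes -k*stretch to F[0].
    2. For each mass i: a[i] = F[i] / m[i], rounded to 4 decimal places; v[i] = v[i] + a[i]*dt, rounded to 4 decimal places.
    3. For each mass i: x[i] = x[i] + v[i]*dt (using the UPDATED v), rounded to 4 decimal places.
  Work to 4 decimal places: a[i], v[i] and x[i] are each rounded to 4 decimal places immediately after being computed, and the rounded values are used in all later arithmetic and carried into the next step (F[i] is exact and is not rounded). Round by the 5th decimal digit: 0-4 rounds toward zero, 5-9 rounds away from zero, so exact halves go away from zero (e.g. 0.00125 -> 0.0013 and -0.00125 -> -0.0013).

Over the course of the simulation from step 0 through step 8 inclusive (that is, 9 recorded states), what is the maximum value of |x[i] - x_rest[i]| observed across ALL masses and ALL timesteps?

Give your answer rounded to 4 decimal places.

Step 0: x=[5.0000 13.0000 19.0000 25.0000] v=[0.0000 0.0000 0.0000 0.0000]
Step 1: x=[5.3750 12.7500 19.0000 25.0000] v=[1.5000 -1.0000 0.0000 0.0000]
Step 2: x=[6.0000 12.3594 18.9688 25.0000] v=[2.5000 -1.5625 -0.1250 0.0000]
Step 3: x=[6.6699 12.0000 18.8653 24.9961] v=[2.6797 -1.4375 -0.4141 -0.0156]
Step 4: x=[7.1724 11.8325 18.6700 24.9759] v=[2.0098 -0.6699 -0.7814 -0.0810]
Step 5: x=[7.3608 11.9372 18.4082 24.9174] v=[0.7537 0.4188 -1.0472 -0.2340]
Step 6: x=[7.2012 12.2787 18.1512 24.7953] v=[-0.6385 1.3661 -1.0281 -0.4886]
Step 7: x=[6.7761 12.7196 17.9906 24.5926] v=[-1.7004 1.7636 -0.6423 -0.8107]
Step 8: x=[6.2469 13.0765 17.9964 24.3147] v=[-2.1167 1.4274 0.0232 -1.1117]
Max displacement = 1.3608

Answer: 1.3608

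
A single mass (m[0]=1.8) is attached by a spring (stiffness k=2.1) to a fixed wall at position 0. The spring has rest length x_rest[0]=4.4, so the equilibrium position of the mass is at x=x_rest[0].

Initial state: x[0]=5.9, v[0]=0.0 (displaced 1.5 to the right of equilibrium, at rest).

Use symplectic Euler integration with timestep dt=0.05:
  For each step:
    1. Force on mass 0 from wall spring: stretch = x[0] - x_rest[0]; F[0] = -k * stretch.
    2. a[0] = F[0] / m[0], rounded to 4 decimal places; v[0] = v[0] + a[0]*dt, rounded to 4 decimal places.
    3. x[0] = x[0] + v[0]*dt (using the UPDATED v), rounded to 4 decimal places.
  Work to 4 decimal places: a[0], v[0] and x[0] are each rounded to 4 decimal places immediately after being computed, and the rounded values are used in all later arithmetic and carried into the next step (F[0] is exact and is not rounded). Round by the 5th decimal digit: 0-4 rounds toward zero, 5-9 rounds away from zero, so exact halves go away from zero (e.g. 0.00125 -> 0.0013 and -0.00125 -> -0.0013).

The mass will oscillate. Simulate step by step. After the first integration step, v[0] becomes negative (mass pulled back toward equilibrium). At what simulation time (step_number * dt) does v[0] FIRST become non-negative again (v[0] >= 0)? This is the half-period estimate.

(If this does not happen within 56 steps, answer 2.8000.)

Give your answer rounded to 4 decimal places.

Step 0: x=[5.9000] v=[0.0000]
Step 1: x=[5.8956] v=[-0.0875]
Step 2: x=[5.8869] v=[-0.1747]
Step 3: x=[5.8738] v=[-0.2614]
Step 4: x=[5.8564] v=[-0.3474]
Step 5: x=[5.8348] v=[-0.4324]
Step 6: x=[5.8090] v=[-0.5161]
Step 7: x=[5.7791] v=[-0.5983]
Step 8: x=[5.7452] v=[-0.6788]
Step 9: x=[5.7073] v=[-0.7573]
Step 10: x=[5.6656] v=[-0.8336]
Step 11: x=[5.6202] v=[-0.9074]
Step 12: x=[5.5713] v=[-0.9786]
Step 13: x=[5.5190] v=[-1.0469]
Step 14: x=[5.4634] v=[-1.1122]
Step 15: x=[5.4047] v=[-1.1742]
Step 16: x=[5.3431] v=[-1.2328]
Step 17: x=[5.2787] v=[-1.2878]
Step 18: x=[5.2117] v=[-1.3391]
Step 19: x=[5.1424] v=[-1.3865]
Step 20: x=[5.0709] v=[-1.4298]
Step 21: x=[4.9975] v=[-1.4689]
Step 22: x=[4.9223] v=[-1.5038]
Step 23: x=[4.8456] v=[-1.5343]
Step 24: x=[4.7676] v=[-1.5603]
Step 25: x=[4.6885] v=[-1.5817]
Step 26: x=[4.6086] v=[-1.5985]
Step 27: x=[4.5281] v=[-1.6107]
Step 28: x=[4.4472] v=[-1.6182]
Step 29: x=[4.3662] v=[-1.6210]
Step 30: x=[4.2853] v=[-1.6190]
Step 31: x=[4.2047] v=[-1.6123]
Step 32: x=[4.1247] v=[-1.6009]
Step 33: x=[4.0455] v=[-1.5848]
Step 34: x=[3.9673] v=[-1.5641]
Step 35: x=[3.8904] v=[-1.5389]
Step 36: x=[3.8149] v=[-1.5092]
Step 37: x=[3.7411] v=[-1.4751]
Step 38: x=[3.6693] v=[-1.4367]
Step 39: x=[3.5996] v=[-1.3941]
Step 40: x=[3.5322] v=[-1.3474]
Step 41: x=[3.4674] v=[-1.2968]
Step 42: x=[3.4053] v=[-1.2424]
Step 43: x=[3.3461] v=[-1.1844]
Step 44: x=[3.2900] v=[-1.1229]
Step 45: x=[3.2371] v=[-1.0582]
Step 46: x=[3.1876] v=[-0.9904]
Step 47: x=[3.1416] v=[-0.9197]
Step 48: x=[3.0993] v=[-0.8463]
Step 49: x=[3.0608] v=[-0.7704]
Step 50: x=[3.0262] v=[-0.6923]
Step 51: x=[2.9956] v=[-0.6122]
Step 52: x=[2.9691] v=[-0.5303]
Step 53: x=[2.9468] v=[-0.4468]
Step 54: x=[2.9287] v=[-0.3620]
Step 55: x=[2.9149] v=[-0.2762]
Step 56: x=[2.9054] v=[-0.1896]
v[0] did not become non-negative within 56 steps; using fallback time=2.8000

Answer: 2.8000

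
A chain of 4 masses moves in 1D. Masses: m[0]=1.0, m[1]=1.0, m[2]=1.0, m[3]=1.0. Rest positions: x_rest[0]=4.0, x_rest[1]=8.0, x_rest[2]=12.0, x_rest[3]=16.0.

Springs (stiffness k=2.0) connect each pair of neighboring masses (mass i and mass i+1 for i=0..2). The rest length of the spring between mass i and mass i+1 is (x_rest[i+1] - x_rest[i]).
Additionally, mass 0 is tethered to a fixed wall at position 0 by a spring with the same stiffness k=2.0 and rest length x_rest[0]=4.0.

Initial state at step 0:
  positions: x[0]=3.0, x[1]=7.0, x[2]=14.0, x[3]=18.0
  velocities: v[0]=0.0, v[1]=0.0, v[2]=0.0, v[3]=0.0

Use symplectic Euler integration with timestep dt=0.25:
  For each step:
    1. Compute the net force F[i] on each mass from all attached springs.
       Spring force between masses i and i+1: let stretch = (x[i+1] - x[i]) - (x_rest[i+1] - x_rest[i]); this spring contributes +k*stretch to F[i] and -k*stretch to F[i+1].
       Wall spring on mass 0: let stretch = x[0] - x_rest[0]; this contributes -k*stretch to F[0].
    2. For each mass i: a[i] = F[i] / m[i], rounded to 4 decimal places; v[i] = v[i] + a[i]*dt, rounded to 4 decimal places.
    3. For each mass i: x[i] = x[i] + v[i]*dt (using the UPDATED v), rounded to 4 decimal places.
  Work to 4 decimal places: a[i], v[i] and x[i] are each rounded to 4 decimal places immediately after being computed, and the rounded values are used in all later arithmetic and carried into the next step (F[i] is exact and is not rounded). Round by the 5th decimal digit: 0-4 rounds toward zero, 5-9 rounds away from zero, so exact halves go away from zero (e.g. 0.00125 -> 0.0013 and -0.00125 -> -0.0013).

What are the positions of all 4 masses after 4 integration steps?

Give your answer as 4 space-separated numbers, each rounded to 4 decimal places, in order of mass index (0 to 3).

Step 0: x=[3.0000 7.0000 14.0000 18.0000] v=[0.0000 0.0000 0.0000 0.0000]
Step 1: x=[3.1250 7.3750 13.6250 18.0000] v=[0.5000 1.5000 -1.5000 0.0000]
Step 2: x=[3.3906 8.0000 13.0156 17.9531] v=[1.0625 2.5000 -2.4375 -0.1875]
Step 3: x=[3.8086 8.6758 12.3965 17.7890] v=[1.6719 2.7031 -2.4766 -0.6563]
Step 4: x=[4.3589 9.2083 11.9863 17.4509] v=[2.2012 2.1299 -1.6407 -1.3526]

Answer: 4.3589 9.2083 11.9863 17.4509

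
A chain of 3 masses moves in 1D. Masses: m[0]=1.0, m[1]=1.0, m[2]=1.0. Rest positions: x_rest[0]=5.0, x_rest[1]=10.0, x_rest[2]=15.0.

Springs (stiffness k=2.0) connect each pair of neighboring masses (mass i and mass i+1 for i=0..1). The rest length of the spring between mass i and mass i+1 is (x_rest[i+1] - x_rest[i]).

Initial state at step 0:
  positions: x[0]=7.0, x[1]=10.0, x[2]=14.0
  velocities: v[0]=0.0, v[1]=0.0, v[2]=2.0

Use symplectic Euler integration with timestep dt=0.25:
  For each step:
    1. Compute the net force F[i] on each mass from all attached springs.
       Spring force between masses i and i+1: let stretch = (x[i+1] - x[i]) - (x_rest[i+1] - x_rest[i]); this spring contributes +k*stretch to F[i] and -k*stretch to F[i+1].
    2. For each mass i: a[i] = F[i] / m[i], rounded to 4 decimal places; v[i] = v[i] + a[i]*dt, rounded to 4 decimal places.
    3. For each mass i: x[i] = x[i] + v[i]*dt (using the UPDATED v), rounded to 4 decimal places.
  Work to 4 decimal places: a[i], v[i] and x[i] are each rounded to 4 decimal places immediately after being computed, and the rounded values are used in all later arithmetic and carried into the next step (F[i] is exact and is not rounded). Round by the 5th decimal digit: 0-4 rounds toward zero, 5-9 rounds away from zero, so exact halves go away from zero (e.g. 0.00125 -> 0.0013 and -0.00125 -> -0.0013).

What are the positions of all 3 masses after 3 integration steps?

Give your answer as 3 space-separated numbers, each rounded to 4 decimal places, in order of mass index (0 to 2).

Step 0: x=[7.0000 10.0000 14.0000] v=[0.0000 0.0000 2.0000]
Step 1: x=[6.7500 10.1250 14.6250] v=[-1.0000 0.5000 2.5000]
Step 2: x=[6.2969 10.3906 15.3125] v=[-1.8125 1.0625 2.7500]
Step 3: x=[5.7305 10.7598 16.0098] v=[-2.2657 1.4766 2.7891]

Answer: 5.7305 10.7598 16.0098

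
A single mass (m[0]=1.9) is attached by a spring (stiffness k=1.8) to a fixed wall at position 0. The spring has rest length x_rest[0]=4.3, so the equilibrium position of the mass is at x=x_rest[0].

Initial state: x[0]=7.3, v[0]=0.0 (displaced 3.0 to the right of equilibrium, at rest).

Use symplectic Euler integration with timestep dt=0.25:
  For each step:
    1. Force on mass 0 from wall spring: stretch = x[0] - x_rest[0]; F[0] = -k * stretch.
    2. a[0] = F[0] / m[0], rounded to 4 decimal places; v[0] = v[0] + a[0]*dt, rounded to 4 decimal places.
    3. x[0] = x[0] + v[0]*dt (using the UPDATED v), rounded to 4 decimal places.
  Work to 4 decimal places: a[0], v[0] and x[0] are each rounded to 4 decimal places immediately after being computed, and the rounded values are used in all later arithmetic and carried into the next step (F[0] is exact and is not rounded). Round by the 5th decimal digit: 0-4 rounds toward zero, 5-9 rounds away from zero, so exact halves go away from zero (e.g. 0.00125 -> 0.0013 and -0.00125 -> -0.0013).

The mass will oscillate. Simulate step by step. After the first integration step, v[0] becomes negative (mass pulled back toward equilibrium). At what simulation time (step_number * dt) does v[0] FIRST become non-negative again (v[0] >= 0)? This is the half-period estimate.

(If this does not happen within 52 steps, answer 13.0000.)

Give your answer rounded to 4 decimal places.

Answer: 3.2500

Derivation:
Step 0: x=[7.3000] v=[0.0000]
Step 1: x=[7.1224] v=[-0.7105]
Step 2: x=[6.7777] v=[-1.3790]
Step 3: x=[6.2863] v=[-1.9658]
Step 4: x=[5.6772] v=[-2.4363]
Step 5: x=[4.9866] v=[-2.7625]
Step 6: x=[4.2553] v=[-2.9251]
Step 7: x=[3.5267] v=[-2.9145]
Step 8: x=[2.8439] v=[-2.7314]
Step 9: x=[2.2473] v=[-2.3865]
Step 10: x=[1.7722] v=[-1.9003]
Step 11: x=[1.4468] v=[-1.3016]
Step 12: x=[1.2903] v=[-0.6259]
Step 13: x=[1.3120] v=[0.0869]
First v>=0 after going negative at step 13, time=3.2500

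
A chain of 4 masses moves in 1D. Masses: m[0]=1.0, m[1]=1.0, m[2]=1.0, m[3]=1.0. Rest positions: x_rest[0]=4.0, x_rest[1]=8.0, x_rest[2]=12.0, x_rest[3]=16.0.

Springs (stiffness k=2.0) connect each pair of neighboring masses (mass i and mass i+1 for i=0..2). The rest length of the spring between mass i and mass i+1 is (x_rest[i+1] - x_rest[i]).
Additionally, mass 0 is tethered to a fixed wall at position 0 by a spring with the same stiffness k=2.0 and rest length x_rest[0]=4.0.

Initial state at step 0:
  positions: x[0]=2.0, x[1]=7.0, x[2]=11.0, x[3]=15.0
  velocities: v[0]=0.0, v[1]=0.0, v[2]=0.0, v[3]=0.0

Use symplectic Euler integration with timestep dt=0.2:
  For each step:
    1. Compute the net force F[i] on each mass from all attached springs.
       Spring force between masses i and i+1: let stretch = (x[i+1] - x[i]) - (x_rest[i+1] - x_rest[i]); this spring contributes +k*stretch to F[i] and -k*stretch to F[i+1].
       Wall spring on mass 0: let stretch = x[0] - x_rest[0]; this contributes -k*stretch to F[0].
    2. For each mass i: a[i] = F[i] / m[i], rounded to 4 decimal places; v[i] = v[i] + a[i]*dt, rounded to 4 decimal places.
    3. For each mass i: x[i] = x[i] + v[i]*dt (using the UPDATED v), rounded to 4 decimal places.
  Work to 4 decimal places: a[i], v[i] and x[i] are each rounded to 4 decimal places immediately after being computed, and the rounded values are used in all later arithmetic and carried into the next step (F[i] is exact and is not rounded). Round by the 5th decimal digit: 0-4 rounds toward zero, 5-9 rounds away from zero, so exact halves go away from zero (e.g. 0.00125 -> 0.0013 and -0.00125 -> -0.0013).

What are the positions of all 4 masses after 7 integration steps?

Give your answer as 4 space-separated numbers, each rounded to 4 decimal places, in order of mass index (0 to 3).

Answer: 4.7754 7.2320 10.7508 14.9382

Derivation:
Step 0: x=[2.0000 7.0000 11.0000 15.0000] v=[0.0000 0.0000 0.0000 0.0000]
Step 1: x=[2.2400 6.9200 11.0000 15.0000] v=[1.2000 -0.4000 0.0000 0.0000]
Step 2: x=[2.6752 6.7920 10.9936 15.0000] v=[2.1760 -0.6400 -0.0320 0.0000]
Step 3: x=[3.2257 6.6708 10.9716 14.9995] v=[2.7526 -0.6061 -0.1101 -0.0026]
Step 4: x=[3.7938 6.6180 10.9277 14.9967] v=[2.8404 -0.2638 -0.2193 -0.0138]
Step 5: x=[4.2843 6.6841 10.8646 14.9884] v=[2.4526 0.3304 -0.3156 -0.0414]
Step 6: x=[4.6241 6.8926 10.7969 14.9702] v=[1.6988 1.0427 -0.3383 -0.0909]
Step 7: x=[4.7754 7.2320 10.7508 14.9382] v=[0.7566 1.6970 -0.2307 -0.1602]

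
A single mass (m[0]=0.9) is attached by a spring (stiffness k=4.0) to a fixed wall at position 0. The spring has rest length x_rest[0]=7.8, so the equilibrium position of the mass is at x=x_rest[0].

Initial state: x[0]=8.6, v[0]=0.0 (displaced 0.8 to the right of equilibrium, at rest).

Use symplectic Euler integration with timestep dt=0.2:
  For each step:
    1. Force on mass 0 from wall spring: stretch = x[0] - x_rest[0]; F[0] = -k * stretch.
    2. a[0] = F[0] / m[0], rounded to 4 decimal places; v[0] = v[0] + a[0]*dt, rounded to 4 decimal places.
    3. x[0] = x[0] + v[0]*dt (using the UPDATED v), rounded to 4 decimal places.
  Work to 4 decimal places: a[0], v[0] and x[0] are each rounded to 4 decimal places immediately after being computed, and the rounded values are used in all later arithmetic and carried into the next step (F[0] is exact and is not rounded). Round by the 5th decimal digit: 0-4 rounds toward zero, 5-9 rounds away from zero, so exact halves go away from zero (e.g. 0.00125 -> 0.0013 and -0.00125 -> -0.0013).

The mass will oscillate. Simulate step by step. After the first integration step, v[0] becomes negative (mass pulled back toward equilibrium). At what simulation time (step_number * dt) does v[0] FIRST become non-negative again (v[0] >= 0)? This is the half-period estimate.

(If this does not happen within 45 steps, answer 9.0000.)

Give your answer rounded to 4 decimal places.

Answer: 1.6000

Derivation:
Step 0: x=[8.6000] v=[0.0000]
Step 1: x=[8.4578] v=[-0.7111]
Step 2: x=[8.1986] v=[-1.2958]
Step 3: x=[7.8686] v=[-1.6501]
Step 4: x=[7.5264] v=[-1.7111]
Step 5: x=[7.2328] v=[-1.4679]
Step 6: x=[7.0401] v=[-0.9637]
Step 7: x=[6.9825] v=[-0.2882]
Step 8: x=[7.0702] v=[0.4385]
First v>=0 after going negative at step 8, time=1.6000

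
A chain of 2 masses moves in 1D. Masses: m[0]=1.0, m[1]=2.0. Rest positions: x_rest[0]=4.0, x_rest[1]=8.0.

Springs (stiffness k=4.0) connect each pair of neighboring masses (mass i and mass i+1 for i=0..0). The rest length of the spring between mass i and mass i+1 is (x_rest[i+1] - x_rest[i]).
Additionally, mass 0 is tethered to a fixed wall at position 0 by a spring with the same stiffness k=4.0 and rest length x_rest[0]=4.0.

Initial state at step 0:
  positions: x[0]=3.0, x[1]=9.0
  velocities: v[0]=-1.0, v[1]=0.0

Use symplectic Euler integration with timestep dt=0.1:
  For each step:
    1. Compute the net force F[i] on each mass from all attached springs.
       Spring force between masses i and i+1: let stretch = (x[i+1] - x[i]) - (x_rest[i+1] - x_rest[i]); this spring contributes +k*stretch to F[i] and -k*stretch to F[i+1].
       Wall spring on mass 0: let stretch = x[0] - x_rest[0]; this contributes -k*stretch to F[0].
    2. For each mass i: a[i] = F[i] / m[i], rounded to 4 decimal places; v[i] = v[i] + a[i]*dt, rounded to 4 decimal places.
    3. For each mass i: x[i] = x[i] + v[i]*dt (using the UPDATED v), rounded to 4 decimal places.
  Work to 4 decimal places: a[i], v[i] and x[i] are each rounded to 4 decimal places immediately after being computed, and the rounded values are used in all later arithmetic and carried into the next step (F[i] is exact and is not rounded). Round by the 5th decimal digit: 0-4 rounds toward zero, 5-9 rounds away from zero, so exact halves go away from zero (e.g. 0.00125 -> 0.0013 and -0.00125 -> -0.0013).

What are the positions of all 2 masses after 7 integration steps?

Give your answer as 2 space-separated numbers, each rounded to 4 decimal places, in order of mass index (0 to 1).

Step 0: x=[3.0000 9.0000] v=[-1.0000 0.0000]
Step 1: x=[3.0200 8.9600] v=[0.2000 -0.4000]
Step 2: x=[3.1568 8.8812] v=[1.3680 -0.7880]
Step 3: x=[3.3963 8.7679] v=[2.3950 -1.1329]
Step 4: x=[3.7148 8.6272] v=[3.1851 -1.4072]
Step 5: x=[4.0812 8.4682] v=[3.6641 -1.5897]
Step 6: x=[4.4598 8.3015] v=[3.7864 -1.6671]
Step 7: x=[4.8137 8.1380] v=[3.5392 -1.6354]

Answer: 4.8137 8.1380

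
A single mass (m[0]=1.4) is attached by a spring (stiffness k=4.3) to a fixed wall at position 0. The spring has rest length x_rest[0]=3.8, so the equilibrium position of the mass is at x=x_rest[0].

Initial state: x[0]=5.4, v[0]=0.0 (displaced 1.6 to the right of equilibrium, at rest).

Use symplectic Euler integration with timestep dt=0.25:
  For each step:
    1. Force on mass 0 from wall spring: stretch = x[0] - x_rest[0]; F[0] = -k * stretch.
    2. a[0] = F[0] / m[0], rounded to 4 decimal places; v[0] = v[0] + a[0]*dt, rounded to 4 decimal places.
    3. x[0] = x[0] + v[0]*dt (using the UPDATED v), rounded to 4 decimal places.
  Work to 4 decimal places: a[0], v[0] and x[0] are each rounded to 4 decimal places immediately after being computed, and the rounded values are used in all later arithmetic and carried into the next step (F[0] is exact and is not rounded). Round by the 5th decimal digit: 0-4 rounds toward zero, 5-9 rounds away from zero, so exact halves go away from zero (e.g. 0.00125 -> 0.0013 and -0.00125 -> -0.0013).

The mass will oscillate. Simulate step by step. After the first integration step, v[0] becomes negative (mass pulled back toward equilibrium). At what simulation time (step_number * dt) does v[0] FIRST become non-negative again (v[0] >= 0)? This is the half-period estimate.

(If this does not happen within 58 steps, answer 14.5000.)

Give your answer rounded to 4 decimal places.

Answer: 2.0000

Derivation:
Step 0: x=[5.4000] v=[0.0000]
Step 1: x=[5.0929] v=[-1.2286]
Step 2: x=[4.5376] v=[-2.2214]
Step 3: x=[3.8407] v=[-2.7878]
Step 4: x=[3.1359] v=[-2.8191]
Step 5: x=[2.5586] v=[-2.3092]
Step 6: x=[2.2196] v=[-1.3560]
Step 7: x=[2.1840] v=[-0.1425]
Step 8: x=[2.4586] v=[1.0984]
First v>=0 after going negative at step 8, time=2.0000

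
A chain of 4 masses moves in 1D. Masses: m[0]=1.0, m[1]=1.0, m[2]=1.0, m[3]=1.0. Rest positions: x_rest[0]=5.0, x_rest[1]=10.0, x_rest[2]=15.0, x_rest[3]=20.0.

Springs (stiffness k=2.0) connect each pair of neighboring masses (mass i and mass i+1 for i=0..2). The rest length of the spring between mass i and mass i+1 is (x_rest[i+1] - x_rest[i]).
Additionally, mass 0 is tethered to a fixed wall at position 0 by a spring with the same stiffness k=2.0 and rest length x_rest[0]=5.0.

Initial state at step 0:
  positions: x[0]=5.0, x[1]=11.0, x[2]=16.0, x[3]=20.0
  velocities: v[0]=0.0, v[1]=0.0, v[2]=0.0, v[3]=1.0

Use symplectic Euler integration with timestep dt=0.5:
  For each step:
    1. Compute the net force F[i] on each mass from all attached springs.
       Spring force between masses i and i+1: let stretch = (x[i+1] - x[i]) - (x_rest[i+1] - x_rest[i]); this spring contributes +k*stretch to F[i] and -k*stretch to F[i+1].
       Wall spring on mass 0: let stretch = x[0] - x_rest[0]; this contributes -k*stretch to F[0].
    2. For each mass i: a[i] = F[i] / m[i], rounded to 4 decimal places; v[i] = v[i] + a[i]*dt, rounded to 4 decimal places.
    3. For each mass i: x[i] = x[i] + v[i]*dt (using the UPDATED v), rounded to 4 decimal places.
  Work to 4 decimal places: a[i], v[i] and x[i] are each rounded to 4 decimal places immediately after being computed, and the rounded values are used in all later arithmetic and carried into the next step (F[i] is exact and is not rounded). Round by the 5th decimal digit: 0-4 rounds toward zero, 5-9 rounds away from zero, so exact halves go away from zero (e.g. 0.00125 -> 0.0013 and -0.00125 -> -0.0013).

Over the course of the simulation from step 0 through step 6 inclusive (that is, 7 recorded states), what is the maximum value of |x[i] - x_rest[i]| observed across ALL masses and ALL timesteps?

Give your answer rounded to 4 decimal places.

Step 0: x=[5.0000 11.0000 16.0000 20.0000] v=[0.0000 0.0000 0.0000 1.0000]
Step 1: x=[5.5000 10.5000 15.5000 21.0000] v=[1.0000 -1.0000 -1.0000 2.0000]
Step 2: x=[5.7500 10.0000 15.2500 21.7500] v=[0.5000 -1.0000 -0.5000 1.5000]
Step 3: x=[5.2500 10.0000 15.6250 21.7500] v=[-1.0000 0.0000 0.7500 0.0000]
Step 4: x=[4.5000 10.4375 16.2500 21.1875] v=[-1.5000 0.8750 1.2500 -1.1250]
Step 5: x=[4.4688 10.8125 16.4375 20.6563] v=[-0.0625 0.7500 0.3750 -1.0625]
Step 6: x=[5.3750 10.8282 15.9219 20.5157] v=[1.8124 0.0313 -1.0312 -0.2813]
Max displacement = 1.7500

Answer: 1.7500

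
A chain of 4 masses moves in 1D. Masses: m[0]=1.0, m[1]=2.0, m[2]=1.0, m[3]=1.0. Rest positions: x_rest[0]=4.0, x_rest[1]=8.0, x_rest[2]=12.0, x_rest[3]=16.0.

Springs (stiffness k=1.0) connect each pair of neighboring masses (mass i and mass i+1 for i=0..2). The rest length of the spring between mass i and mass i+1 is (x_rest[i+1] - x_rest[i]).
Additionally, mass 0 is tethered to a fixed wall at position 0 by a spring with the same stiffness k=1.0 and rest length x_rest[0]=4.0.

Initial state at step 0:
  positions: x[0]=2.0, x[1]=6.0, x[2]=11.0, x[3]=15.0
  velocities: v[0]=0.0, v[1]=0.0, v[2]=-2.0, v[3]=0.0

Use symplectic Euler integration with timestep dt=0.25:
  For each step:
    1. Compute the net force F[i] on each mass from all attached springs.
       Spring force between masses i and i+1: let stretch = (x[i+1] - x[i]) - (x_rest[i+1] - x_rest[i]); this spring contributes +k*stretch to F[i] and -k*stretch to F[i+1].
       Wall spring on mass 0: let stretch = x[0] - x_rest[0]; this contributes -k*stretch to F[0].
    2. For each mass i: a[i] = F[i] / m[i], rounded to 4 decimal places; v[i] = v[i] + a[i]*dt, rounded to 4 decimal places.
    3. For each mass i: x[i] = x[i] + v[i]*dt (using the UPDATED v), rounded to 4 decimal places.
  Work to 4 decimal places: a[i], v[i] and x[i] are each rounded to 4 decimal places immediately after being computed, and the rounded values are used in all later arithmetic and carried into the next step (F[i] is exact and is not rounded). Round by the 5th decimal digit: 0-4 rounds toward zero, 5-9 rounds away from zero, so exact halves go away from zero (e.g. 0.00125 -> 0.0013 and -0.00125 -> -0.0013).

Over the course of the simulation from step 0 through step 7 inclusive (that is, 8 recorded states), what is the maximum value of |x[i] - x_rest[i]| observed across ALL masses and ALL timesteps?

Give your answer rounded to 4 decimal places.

Step 0: x=[2.0000 6.0000 11.0000 15.0000] v=[0.0000 0.0000 -2.0000 0.0000]
Step 1: x=[2.1250 6.0313 10.4375 15.0000] v=[0.5000 0.1250 -2.2500 0.0000]
Step 2: x=[2.3613 6.0782 9.8848 14.9649] v=[0.9453 0.1875 -2.2109 -0.1406]
Step 3: x=[2.6824 6.1279 9.4117 14.8623] v=[1.2842 0.1987 -1.8925 -0.4106]
Step 4: x=[3.0512 6.1725 9.0740 14.6690] v=[1.4750 0.1785 -1.3508 -0.7733]
Step 5: x=[3.4243 6.2103 8.9047 14.3760] v=[1.4925 0.1510 -0.6774 -1.1721]
Step 6: x=[3.7575 6.2452 8.9089 13.9910] v=[1.3329 0.1396 0.0168 -1.5399]
Step 7: x=[4.0114 6.2856 9.0643 13.5384] v=[1.0155 0.1616 0.6214 -1.8104]
Max displacement = 3.0953

Answer: 3.0953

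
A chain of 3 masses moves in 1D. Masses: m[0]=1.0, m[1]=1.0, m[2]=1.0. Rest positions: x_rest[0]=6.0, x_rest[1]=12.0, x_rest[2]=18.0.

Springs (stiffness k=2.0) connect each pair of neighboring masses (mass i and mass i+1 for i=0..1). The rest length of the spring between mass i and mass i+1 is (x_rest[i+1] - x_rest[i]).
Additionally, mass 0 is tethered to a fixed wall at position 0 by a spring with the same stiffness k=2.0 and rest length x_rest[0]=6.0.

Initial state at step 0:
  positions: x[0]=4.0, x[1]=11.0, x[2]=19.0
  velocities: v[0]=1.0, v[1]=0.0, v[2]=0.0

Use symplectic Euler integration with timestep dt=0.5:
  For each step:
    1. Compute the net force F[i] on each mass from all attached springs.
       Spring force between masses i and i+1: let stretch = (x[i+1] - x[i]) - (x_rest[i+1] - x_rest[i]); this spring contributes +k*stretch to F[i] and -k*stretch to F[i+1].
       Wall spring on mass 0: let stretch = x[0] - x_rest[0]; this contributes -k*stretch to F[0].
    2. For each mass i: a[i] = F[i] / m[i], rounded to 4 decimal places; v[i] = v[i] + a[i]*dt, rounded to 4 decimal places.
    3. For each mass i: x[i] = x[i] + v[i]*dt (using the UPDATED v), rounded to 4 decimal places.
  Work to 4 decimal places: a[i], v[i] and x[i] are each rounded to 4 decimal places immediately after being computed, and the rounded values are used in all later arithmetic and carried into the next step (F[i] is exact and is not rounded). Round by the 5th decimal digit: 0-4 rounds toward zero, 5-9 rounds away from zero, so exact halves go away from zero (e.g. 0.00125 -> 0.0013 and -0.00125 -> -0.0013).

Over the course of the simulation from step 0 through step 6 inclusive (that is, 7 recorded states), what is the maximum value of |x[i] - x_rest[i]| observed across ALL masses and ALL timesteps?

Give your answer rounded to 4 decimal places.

Step 0: x=[4.0000 11.0000 19.0000] v=[1.0000 0.0000 0.0000]
Step 1: x=[6.0000 11.5000 18.0000] v=[4.0000 1.0000 -2.0000]
Step 2: x=[7.7500 12.5000 16.7500] v=[3.5000 2.0000 -2.5000]
Step 3: x=[8.0000 13.2500 16.3750] v=[0.5000 1.5000 -0.7500]
Step 4: x=[6.8750 12.9375 17.4375] v=[-2.2500 -0.6250 2.1250]
Step 5: x=[5.3438 11.8438 19.2500] v=[-3.0625 -2.1875 3.6250]
Step 6: x=[4.3907 11.2032 20.3594] v=[-1.9063 -1.2813 2.2188]
Max displacement = 2.3594

Answer: 2.3594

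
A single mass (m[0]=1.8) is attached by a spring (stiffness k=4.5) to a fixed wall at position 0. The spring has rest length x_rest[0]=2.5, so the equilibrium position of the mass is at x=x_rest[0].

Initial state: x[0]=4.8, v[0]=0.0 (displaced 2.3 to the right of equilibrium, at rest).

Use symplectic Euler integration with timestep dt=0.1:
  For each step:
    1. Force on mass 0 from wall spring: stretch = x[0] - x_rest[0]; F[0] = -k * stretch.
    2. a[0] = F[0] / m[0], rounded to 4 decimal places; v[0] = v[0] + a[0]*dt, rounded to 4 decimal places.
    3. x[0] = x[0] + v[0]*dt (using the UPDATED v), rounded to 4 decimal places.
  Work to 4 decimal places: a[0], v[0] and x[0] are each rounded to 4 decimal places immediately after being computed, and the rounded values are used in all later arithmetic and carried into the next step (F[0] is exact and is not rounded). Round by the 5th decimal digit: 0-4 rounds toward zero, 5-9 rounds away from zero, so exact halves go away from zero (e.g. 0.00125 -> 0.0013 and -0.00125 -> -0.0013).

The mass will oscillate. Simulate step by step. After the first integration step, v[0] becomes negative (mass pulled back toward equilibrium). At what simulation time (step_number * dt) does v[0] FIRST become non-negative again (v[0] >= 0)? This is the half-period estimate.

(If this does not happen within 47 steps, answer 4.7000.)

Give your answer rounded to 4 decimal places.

Answer: 2.0000

Derivation:
Step 0: x=[4.8000] v=[0.0000]
Step 1: x=[4.7425] v=[-0.5750]
Step 2: x=[4.6289] v=[-1.1356]
Step 3: x=[4.4621] v=[-1.6678]
Step 4: x=[4.2463] v=[-2.1583]
Step 5: x=[3.9868] v=[-2.5949]
Step 6: x=[3.6901] v=[-2.9666]
Step 7: x=[3.3637] v=[-3.2641]
Step 8: x=[3.0157] v=[-3.4800]
Step 9: x=[2.6548] v=[-3.6089]
Step 10: x=[2.2900] v=[-3.6476]
Step 11: x=[1.9305] v=[-3.5951]
Step 12: x=[1.5852] v=[-3.4527]
Step 13: x=[1.2628] v=[-3.2240]
Step 14: x=[0.9713] v=[-2.9147]
Step 15: x=[0.7181] v=[-2.5325]
Step 16: x=[0.5094] v=[-2.0870]
Step 17: x=[0.3505] v=[-1.5894]
Step 18: x=[0.2453] v=[-1.0520]
Step 19: x=[0.1965] v=[-0.4883]
Step 20: x=[0.2053] v=[0.0876]
First v>=0 after going negative at step 20, time=2.0000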